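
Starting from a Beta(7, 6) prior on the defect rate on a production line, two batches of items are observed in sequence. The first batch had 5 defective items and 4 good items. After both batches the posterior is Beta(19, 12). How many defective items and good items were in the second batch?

Sequential conjugate updates are equivalent to a single update on the pooled data, so total successes = posterior α − prior α and total failures = posterior β − prior β.
Total across both batches: 19−7=12 defective items, 12−6=6 good items.
Subtract the first batch: 12−5=7 defective items and 6−4=2 good items.

7 defective items and 2 good items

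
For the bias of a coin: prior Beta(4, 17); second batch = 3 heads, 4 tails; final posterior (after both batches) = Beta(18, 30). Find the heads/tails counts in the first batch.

11 heads and 9 tails

Sequential conjugate updates are equivalent to a single update on the pooled data, so total successes = posterior α − prior α and total failures = posterior β − prior β.
Total across both batches: 18−4=14 heads, 30−17=13 tails.
Subtract the second batch: 14−3=11 heads and 13−4=9 tails.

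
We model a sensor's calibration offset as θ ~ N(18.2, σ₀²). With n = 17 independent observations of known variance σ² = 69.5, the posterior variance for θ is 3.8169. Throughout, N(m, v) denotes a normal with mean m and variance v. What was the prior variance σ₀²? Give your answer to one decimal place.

σ₀² = 57.5

For the Normal–Normal model with known σ², precisions add: τ_n = τ₀ + n/σ².
So 1/σ₀² = 1/3.8169 − 17/69.5 = 0.261993 − 0.244604 = 0.017389.
Hence σ₀² = 1/0.017389 ≈ 57.5.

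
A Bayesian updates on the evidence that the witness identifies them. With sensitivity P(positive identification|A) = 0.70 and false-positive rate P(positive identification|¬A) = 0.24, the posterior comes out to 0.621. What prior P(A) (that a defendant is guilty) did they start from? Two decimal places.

P(A) = 0.36

Bayes' rule in odds form gives O(A|E) = O(A)·[P(E|A)/P(E|¬A)], hence O(A) = O(A|E)/LR.
Posterior odds = 0.621/(1−0.621) = 1.6385. LR = 0.70/0.24 = 2.9167.
Prior odds = 1.6385/2.9167 = 0.5618, so P(A) = 0.5618/(1+0.5618) ≈ 0.36.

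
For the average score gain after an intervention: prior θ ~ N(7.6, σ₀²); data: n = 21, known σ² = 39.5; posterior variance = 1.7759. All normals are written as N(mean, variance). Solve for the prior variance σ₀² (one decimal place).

For the Normal–Normal model with known σ², precisions add: τ_n = τ₀ + n/σ².
So 1/σ₀² = 1/1.7759 − 21/39.5 = 0.563095 − 0.531646 = 0.031449.
Hence σ₀² = 1/0.031449 ≈ 31.8.

σ₀² = 31.8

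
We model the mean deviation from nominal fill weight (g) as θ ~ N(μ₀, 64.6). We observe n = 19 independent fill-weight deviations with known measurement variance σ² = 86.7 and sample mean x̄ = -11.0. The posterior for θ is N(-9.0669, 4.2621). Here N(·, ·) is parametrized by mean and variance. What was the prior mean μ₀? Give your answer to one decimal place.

With known observation variance, the Normal–Normal posterior has precision τ_n = τ₀ + n/σ² and mean μ_n = (τ₀μ₀ + (n/σ²)x̄)/τ_n.
Here τ₀ = 1/64.6 = 0.015480 and τ_data = 19/86.7 = 0.219146, so τ_n = 0.234626.
Rearranging for μ₀: μ₀ = (μ_n·τ_n − τ_data·x̄)/τ₀ = (-9.0669·0.234626 − 0.219146·-11.0) / 0.015480 = 0.283276/0.015480 ≈ 18.3.

μ₀ = 18.3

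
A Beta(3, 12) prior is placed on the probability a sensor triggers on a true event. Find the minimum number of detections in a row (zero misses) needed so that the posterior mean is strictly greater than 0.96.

k = 286

After k detections and 0 misses the posterior is Beta(3+k, 12), with mean (3+k)/(3+12+k).
Set (3+k)/(15+k) > 0.96 and solve: k > (0.96·15 − 3)/(1 − 0.96) = 285.000.
The smallest integer exceeding 285.000 is 286, and checking k=286: (289)/(301) = 0.9601 > 0.96.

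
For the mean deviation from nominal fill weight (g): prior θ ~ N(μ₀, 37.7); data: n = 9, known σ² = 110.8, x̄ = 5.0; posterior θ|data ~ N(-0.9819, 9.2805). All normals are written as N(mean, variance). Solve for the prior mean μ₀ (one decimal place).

μ₀ = -19.3

The posterior mean is a precision-weighted average: μ_n = (τ₀μ₀ + τ_data·x̄)/(τ₀+τ_data), with τ₀=1/σ₀² and τ_data=n/σ².
Here τ₀ = 1/37.7 = 0.026525 and τ_data = 9/110.8 = 0.081227, so τ_n = 0.107752.
Rearranging for μ₀: μ₀ = (μ_n·τ_n − τ_data·x̄)/τ₀ = (-0.9819·0.107752 − 0.081227·5.0) / 0.026525 = -0.511937/0.026525 ≈ -19.3.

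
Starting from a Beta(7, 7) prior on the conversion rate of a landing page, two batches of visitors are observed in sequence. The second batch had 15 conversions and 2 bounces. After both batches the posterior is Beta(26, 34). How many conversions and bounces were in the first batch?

Sequential conjugate updates are equivalent to a single update on the pooled data, so total successes = posterior α − prior α and total failures = posterior β − prior β.
Total across both batches: 26−7=19 conversions, 34−7=27 bounces.
Subtract the second batch: 19−15=4 conversions and 27−2=25 bounces.

4 conversions and 25 bounces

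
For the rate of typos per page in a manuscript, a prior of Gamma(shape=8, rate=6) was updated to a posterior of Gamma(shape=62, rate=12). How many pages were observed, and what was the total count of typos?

n = 6 pages with total 54 typos

A Gamma(α, β) prior (rate parametrization) on a Poisson rate with n observations summing to S gives posterior Gamma(α+S, β+n).
Matching: Σxᵢ = 62 − 8 = 54 and n = 12 − 6 = 6.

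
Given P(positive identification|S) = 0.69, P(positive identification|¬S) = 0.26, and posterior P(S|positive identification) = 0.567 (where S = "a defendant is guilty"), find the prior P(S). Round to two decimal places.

P(S) = 0.33

In odds form, posterior odds = prior odds × likelihood ratio, so prior odds = posterior odds ÷ LR.
Posterior odds = 0.567/(1−0.567) = 1.3095. LR = 0.69/0.26 = 2.6538.
Prior odds = 1.3095/2.6538 = 0.4934, so P(S) = 0.4934/(1+0.4934) ≈ 0.33.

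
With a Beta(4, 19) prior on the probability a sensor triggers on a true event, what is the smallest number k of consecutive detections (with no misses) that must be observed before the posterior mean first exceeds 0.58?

After k detections and 0 misses the posterior is Beta(4+k, 19), with mean (4+k)/(4+19+k).
Set (4+k)/(23+k) > 0.58 and solve: k > (0.58·23 − 4)/(1 − 0.58) = 22.238.
The smallest integer exceeding 22.238 is 23, and checking k=23: (27)/(46) = 0.5870 > 0.58.

k = 23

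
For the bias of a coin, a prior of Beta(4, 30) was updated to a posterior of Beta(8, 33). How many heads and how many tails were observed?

4 heads and 3 tails

Under Beta–binomial conjugacy the posterior parameters are (α+s, β+f).
Match parameters: s=8−4=4, f=33−30=3.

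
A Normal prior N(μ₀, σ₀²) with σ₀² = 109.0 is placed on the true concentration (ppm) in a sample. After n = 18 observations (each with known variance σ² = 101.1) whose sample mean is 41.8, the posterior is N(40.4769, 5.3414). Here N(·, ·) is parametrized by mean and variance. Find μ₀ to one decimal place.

With known observation variance, the Normal–Normal posterior has precision τ_n = τ₀ + n/σ² and mean μ_n = (τ₀μ₀ + (n/σ²)x̄)/τ_n.
Here τ₀ = 1/109.0 = 0.009174 and τ_data = 18/101.1 = 0.178042, so τ_n = 0.187216.
Rearranging for μ₀: μ₀ = (μ_n·τ_n − τ_data·x̄)/τ₀ = (40.4769·0.187216 − 0.178042·41.8) / 0.009174 = 0.135768/0.009174 ≈ 14.8.

μ₀ = 14.8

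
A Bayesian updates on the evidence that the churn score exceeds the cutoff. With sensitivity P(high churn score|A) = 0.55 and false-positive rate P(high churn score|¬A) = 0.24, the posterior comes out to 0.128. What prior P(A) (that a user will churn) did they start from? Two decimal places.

Bayes' rule in odds form gives O(A|E) = O(A)·[P(E|A)/P(E|¬A)], hence O(A) = O(A|E)/LR.
Posterior odds = 0.128/(1−0.128) = 0.1468. LR = 0.55/0.24 = 2.2917.
Prior odds = 0.1468/2.2917 = 0.0641, so P(A) = 0.0641/(1+0.0641) ≈ 0.06.

P(A) = 0.06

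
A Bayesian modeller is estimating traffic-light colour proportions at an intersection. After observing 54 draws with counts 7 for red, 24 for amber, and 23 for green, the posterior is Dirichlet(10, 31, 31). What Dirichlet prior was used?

For a Dirichlet(α) prior with multinomial counts c, the posterior is Dirichlet(α + c) componentwise.
Subtract each count from the matching posterior parameter: 10−7=3, 31−24=7, 31−23=8.

Dirichlet(3, 7, 8)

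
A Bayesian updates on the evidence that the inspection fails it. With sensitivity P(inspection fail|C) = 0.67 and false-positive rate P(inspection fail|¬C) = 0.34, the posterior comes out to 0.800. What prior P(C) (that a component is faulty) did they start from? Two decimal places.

P(C) = 0.67

Bayes' rule in odds form gives O(C|E) = O(C)·[P(E|C)/P(E|¬C)], hence O(C) = O(C|E)/LR.
Posterior odds = 0.800/(1−0.800) = 4.0000. LR = 0.67/0.34 = 1.9706.
Prior odds = 4.0000/1.9706 = 2.0298, so P(C) = 2.0298/(1+2.0298) ≈ 0.67.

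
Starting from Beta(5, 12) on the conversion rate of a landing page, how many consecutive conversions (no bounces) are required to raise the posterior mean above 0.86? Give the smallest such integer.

k = 69

After k conversions and 0 bounces the posterior is Beta(5+k, 12), with mean (5+k)/(5+12+k).
Set (5+k)/(17+k) > 0.86 and solve: k > (0.86·17 − 5)/(1 − 0.86) = 68.714.
The smallest integer exceeding 68.714 is 69.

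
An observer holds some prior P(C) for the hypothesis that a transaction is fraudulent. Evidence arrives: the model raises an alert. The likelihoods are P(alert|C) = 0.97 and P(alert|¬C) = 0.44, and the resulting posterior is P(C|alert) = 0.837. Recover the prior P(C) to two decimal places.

P(C) = 0.70

In odds form, posterior odds = prior odds × likelihood ratio, so prior odds = posterior odds ÷ LR.
Posterior odds = 0.837/(1−0.837) = 5.1350. LR = 0.97/0.44 = 2.2045.
Prior odds = 5.1350/2.2045 = 2.3293, so P(C) = 2.3293/(1+2.3293) ≈ 0.70.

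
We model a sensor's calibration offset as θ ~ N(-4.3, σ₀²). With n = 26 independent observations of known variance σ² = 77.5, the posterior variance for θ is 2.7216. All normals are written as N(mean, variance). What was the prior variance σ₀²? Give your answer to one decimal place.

σ₀² = 31.3

Posterior precision equals prior precision plus data precision: 1/σ_n² = 1/σ₀² + n/σ².
So 1/σ₀² = 1/2.7216 − 26/77.5 = 0.367431 − 0.335484 = 0.031947.
Hence σ₀² = 1/0.031947 ≈ 31.3.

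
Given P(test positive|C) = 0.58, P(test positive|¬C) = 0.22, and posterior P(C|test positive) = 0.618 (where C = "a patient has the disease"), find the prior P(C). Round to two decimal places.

P(C) = 0.38

Bayes' rule in odds form gives O(C|E) = O(C)·[P(E|C)/P(E|¬C)], hence O(C) = O(C|E)/LR.
Posterior odds = 0.618/(1−0.618) = 1.6178. LR = 0.58/0.22 = 2.6364.
Prior odds = 1.6178/2.6364 = 0.6136, so P(C) = 0.6136/(1+0.6136) ≈ 0.38.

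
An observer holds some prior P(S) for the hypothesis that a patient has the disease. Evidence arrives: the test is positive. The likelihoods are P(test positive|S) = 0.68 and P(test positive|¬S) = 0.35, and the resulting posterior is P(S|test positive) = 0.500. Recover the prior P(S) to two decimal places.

P(S) = 0.34

Bayes' rule in odds form gives O(S|E) = O(S)·[P(E|S)/P(E|¬S)], hence O(S) = O(S|E)/LR.
Posterior odds = 0.500/(1−0.500) = 1.0000. LR = 0.68/0.35 = 1.9429.
Prior odds = 1.0000/1.9429 = 0.5147, so P(S) = 0.5147/(1+0.5147) ≈ 0.34.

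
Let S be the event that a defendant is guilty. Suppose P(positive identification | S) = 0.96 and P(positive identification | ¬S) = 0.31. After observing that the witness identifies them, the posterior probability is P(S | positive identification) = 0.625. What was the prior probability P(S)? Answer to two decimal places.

P(S) = 0.35

In odds form, posterior odds = prior odds × likelihood ratio, so prior odds = posterior odds ÷ LR.
Posterior odds = 0.625/(1−0.625) = 1.6667. LR = 0.96/0.31 = 3.0968.
Prior odds = 1.6667/3.0968 = 0.5382, so P(S) = 0.5382/(1+0.5382) ≈ 0.35.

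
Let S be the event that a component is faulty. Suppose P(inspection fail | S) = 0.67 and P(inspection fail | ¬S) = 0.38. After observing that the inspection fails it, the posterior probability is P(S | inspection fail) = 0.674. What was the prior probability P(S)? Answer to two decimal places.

Bayes' rule in odds form gives O(S|E) = O(S)·[P(E|S)/P(E|¬S)], hence O(S) = O(S|E)/LR.
Posterior odds = 0.674/(1−0.674) = 2.0675. LR = 0.67/0.38 = 1.7632.
Prior odds = 2.0675/1.7632 = 1.1726, so P(S) = 1.1726/(1+1.1726) ≈ 0.54.

P(S) = 0.54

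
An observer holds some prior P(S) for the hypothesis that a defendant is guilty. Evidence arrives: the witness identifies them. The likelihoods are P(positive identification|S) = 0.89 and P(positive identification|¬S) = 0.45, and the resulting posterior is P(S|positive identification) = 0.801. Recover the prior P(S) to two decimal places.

Bayes' rule in odds form gives O(S|E) = O(S)·[P(E|S)/P(E|¬S)], hence O(S) = O(S|E)/LR.
Posterior odds = 0.801/(1−0.801) = 4.0251. LR = 0.89/0.45 = 1.9778.
Prior odds = 4.0251/1.9778 = 2.0351, so P(S) = 2.0351/(1+2.0351) ≈ 0.67.

P(S) = 0.67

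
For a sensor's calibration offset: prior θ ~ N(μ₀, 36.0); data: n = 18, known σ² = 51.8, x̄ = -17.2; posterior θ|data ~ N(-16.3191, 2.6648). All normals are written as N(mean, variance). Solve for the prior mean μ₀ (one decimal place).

With known observation variance, the Normal–Normal posterior has precision τ_n = τ₀ + n/σ² and mean μ_n = (τ₀μ₀ + (n/σ²)x̄)/τ_n.
Here τ₀ = 1/36.0 = 0.027778 and τ_data = 18/51.8 = 0.347490, so τ_n = 0.375268.
Rearranging for μ₀: μ₀ = (μ_n·τ_n − τ_data·x̄)/τ₀ = (-16.3191·0.375268 − 0.347490·-17.2) / 0.027778 = -0.147208/0.027778 ≈ -5.3.

μ₀ = -5.3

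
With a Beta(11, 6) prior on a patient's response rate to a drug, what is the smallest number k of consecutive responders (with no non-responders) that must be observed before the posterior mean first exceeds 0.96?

k = 134

After k responders and 0 non-responders the posterior is Beta(11+k, 6), with mean (11+k)/(11+6+k).
Set (11+k)/(17+k) > 0.96 and solve: k > (0.96·17 − 11)/(1 − 0.96) = 133.000.
The smallest integer exceeding 133.000 is 134.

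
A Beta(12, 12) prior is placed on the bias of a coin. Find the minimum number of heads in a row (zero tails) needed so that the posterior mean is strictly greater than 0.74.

After k heads and 0 tails the posterior is Beta(12+k, 12), with mean (12+k)/(12+12+k).
Set (12+k)/(24+k) > 0.74 and solve: k > (0.74·24 − 12)/(1 − 0.74) = 22.154.
The smallest integer exceeding 22.154 is 23, and checking k=23: (35)/(47) = 0.7447 > 0.74.

k = 23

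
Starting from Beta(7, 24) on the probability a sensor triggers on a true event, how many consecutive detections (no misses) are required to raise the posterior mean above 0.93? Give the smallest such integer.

k = 312

After k detections and 0 misses the posterior is Beta(7+k, 24), with mean (7+k)/(7+24+k).
Set (7+k)/(31+k) > 0.93 and solve: k > (0.93·31 − 7)/(1 − 0.93) = 311.857.
The smallest integer exceeding 311.857 is 312.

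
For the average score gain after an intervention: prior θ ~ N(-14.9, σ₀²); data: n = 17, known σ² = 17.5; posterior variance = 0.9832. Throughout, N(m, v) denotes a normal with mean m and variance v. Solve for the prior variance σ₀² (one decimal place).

σ₀² = 21.9

For the Normal–Normal model with known σ², precisions add: τ_n = τ₀ + n/σ².
So 1/σ₀² = 1/0.9832 − 17/17.5 = 1.017087 − 0.971429 = 0.045658.
Hence σ₀² = 1/0.045658 ≈ 21.9.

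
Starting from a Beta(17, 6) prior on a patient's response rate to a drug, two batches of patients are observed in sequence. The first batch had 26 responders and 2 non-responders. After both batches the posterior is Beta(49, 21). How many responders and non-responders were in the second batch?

Sequential conjugate updates are equivalent to a single update on the pooled data, so total successes = posterior α − prior α and total failures = posterior β − prior β.
Total across both batches: 49−17=32 responders, 21−6=15 non-responders.
Subtract the first batch: 32−26=6 responders and 15−2=13 non-responders.

6 responders and 13 non-responders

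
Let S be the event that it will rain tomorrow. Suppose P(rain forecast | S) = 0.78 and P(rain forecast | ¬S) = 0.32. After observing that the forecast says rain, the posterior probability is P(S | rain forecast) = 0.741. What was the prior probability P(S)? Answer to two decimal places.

Bayes' rule in odds form gives O(S|E) = O(S)·[P(E|S)/P(E|¬S)], hence O(S) = O(S|E)/LR.
Posterior odds = 0.741/(1−0.741) = 2.8610. LR = 0.78/0.32 = 2.4375.
Prior odds = 2.8610/2.4375 = 1.1737, so P(S) = 1.1737/(1+1.1737) ≈ 0.54.

P(S) = 0.54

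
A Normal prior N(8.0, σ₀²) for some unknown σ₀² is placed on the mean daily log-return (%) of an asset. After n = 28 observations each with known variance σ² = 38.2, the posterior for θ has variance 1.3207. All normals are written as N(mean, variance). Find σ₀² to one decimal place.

σ₀² = 41.3

Posterior precision equals prior precision plus data precision: 1/σ_n² = 1/σ₀² + n/σ².
So 1/σ₀² = 1/1.3207 − 28/38.2 = 0.757174 − 0.732984 = 0.024190.
Hence σ₀² = 1/0.024190 ≈ 41.3.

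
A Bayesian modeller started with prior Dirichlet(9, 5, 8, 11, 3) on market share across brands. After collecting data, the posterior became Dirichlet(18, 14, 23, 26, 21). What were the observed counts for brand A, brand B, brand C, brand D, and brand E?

counts (9, 9, 15, 15, 18)

For a Dirichlet(α) prior with multinomial counts c, the posterior is Dirichlet(α + c) componentwise.
Counts are posterior − prior componentwise: 18−9=9, 14−5=9, 23−8=15, 26−11=15, 21−3=18.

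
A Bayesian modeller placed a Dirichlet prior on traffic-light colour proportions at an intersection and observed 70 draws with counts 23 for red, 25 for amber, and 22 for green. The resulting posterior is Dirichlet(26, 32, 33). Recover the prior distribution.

For a Dirichlet(α) prior with multinomial counts c, the posterior is Dirichlet(α + c) componentwise.
Subtract each count from the matching posterior parameter: 26−23=3, 32−25=7, 33−22=11.

Dirichlet(3, 7, 11)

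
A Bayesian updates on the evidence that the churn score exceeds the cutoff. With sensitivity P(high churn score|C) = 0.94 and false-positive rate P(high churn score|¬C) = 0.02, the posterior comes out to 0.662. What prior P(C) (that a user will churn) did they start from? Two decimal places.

Bayes' rule in odds form gives O(C|E) = O(C)·[P(E|C)/P(E|¬C)], hence O(C) = O(C|E)/LR.
Posterior odds = 0.662/(1−0.662) = 1.9586. LR = 0.94/0.02 = 47.0000.
Prior odds = 1.9586/47.0000 = 0.0417, so P(C) = 0.0417/(1+0.0417) ≈ 0.04.

P(C) = 0.04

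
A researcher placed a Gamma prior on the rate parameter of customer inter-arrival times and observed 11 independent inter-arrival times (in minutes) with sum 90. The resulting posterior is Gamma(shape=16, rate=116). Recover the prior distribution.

Gamma(shape=5, rate=26)

For an exponential likelihood with a Gamma(α, β) prior on the rate, n observations with total T give posterior Gamma(α+n, β+T).
So α = 16 − 11 = 5 and β = 116 − 90 = 26.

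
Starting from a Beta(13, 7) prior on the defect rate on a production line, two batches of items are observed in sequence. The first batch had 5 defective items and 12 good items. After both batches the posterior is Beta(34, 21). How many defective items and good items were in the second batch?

16 defective items and 2 good items

Sequential conjugate updates are equivalent to a single update on the pooled data, so total successes = posterior α − prior α and total failures = posterior β − prior β.
Total across both batches: 34−13=21 defective items, 21−7=14 good items.
Subtract the first batch: 21−5=16 defective items and 14−12=2 good items.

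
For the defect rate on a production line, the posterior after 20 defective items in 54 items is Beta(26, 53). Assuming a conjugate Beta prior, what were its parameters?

Beta(6, 19)

A Beta(a, b) prior with s successes and f failures in binomial data gives a Beta(a+s, b+f) posterior.
Subtract the data counts: 26−20=6, 53−34=19.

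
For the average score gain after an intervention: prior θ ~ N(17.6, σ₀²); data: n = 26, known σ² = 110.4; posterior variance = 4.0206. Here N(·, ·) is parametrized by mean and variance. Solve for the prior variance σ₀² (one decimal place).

For the Normal–Normal model with known σ², precisions add: τ_n = τ₀ + n/σ².
So 1/σ₀² = 1/4.0206 − 26/110.4 = 0.248719 − 0.235507 = 0.013212.
Hence σ₀² = 1/0.013212 ≈ 75.7.

σ₀² = 75.7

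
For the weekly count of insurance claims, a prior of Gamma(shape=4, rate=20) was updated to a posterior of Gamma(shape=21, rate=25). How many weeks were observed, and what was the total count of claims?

n = 5 weeks with total 17 claims

A Gamma(α, β) prior (rate parametrization) on a Poisson rate with n observations summing to S gives posterior Gamma(α+S, β+n).
Matching: Σxᵢ = 21 − 4 = 17 and n = 25 − 20 = 5.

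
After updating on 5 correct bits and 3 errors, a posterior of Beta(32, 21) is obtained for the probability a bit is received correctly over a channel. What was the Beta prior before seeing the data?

Under Beta–binomial conjugacy the posterior parameters are (α+s, β+f).
So α = 32 − 5 = 27 and β = 21 − 3 = 18.

Beta(27, 18)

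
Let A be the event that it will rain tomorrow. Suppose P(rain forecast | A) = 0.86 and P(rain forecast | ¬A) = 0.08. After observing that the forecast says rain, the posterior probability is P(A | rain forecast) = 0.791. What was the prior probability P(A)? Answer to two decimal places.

P(A) = 0.26

Bayes' rule in odds form gives O(A|E) = O(A)·[P(E|A)/P(E|¬A)], hence O(A) = O(A|E)/LR.
Posterior odds = 0.791/(1−0.791) = 3.7847. LR = 0.86/0.08 = 10.7500.
Prior odds = 3.7847/10.7500 = 0.3521, so P(A) = 0.3521/(1+0.3521) ≈ 0.26.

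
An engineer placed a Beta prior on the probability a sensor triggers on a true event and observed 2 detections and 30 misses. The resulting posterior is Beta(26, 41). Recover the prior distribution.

Beta is conjugate to the binomial likelihood: posterior = Beta(α+s, β+f).
Subtract the data counts: 26−2=24, 41−30=11.

Beta(24, 11)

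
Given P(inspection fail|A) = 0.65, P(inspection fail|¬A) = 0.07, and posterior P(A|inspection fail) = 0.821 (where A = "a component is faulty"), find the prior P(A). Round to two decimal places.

P(A) = 0.33

Bayes' rule in odds form gives O(A|E) = O(A)·[P(E|A)/P(E|¬A)], hence O(A) = O(A|E)/LR.
Posterior odds = 0.821/(1−0.821) = 4.5866. LR = 0.65/0.07 = 9.2857.
Prior odds = 4.5866/9.2857 = 0.4939, so P(A) = 0.4939/(1+0.4939) ≈ 0.33.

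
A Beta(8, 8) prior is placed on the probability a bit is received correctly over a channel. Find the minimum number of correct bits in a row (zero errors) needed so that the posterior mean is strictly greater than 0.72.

After k correct bits and 0 errors the posterior is Beta(8+k, 8), with mean (8+k)/(8+8+k).
Set (8+k)/(16+k) > 0.72 and solve: k > (0.72·16 − 8)/(1 − 0.72) = 12.571.
The smallest integer exceeding 12.571 is 13, and checking k=13: (21)/(29) = 0.7241 > 0.72.

k = 13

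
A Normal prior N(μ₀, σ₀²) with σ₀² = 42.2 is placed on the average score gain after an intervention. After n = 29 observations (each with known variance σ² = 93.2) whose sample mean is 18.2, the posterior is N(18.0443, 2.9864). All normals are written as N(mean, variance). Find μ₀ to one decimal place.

μ₀ = 16.0

With known observation variance, the Normal–Normal posterior has precision τ_n = τ₀ + n/σ² and mean μ_n = (τ₀μ₀ + (n/σ²)x̄)/τ_n.
Here τ₀ = 1/42.2 = 0.023697 and τ_data = 29/93.2 = 0.311159, so τ_n = 0.334856.
Rearranging for μ₀: μ₀ = (μ_n·τ_n − τ_data·x̄)/τ₀ = (18.0443·0.334856 − 0.311159·18.2) / 0.023697 = 0.379148/0.023697 ≈ 16.0.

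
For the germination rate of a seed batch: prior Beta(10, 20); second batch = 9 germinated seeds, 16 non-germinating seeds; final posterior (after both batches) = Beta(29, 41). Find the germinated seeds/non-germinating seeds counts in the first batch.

Because Beta–binomial updating is additive in the counts, the combined data contributed (α_post−α_prior, β_post−β_prior) successes and failures.
Total across both batches: 29−10=19 germinated seeds, 41−20=21 non-germinating seeds.
Subtract the second batch: 19−9=10 germinated seeds and 21−16=5 non-germinating seeds.

10 germinated seeds and 5 non-germinating seeds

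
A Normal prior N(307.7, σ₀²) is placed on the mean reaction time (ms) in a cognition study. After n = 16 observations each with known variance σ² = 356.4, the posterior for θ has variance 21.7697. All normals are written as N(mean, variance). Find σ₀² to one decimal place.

σ₀² = 959.7

For the Normal–Normal model with known σ², precisions add: τ_n = τ₀ + n/σ².
So 1/σ₀² = 1/21.7697 − 16/356.4 = 0.045935 − 0.044893 = 0.001042.
Hence σ₀² = 1/0.001042 ≈ 959.7.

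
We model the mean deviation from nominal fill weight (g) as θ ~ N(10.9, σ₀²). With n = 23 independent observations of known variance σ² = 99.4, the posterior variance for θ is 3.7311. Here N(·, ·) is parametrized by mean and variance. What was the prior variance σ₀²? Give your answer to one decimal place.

Posterior precision equals prior precision plus data precision: 1/σ_n² = 1/σ₀² + n/σ².
So 1/σ₀² = 1/3.7311 − 23/99.4 = 0.268017 − 0.231388 = 0.036629.
Hence σ₀² = 1/0.036629 ≈ 27.3.

σ₀² = 27.3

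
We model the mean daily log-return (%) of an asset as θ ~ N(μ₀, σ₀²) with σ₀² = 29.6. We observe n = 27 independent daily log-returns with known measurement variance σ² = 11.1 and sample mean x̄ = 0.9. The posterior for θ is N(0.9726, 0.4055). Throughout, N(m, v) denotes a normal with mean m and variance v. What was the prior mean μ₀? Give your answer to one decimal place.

μ₀ = 6.2

The posterior mean is a precision-weighted average: μ_n = (τ₀μ₀ + τ_data·x̄)/(τ₀+τ_data), with τ₀=1/σ₀² and τ_data=n/σ².
Here τ₀ = 1/29.6 = 0.033784 and τ_data = 27/11.1 = 2.432432, so τ_n = 2.466216.
Rearranging for μ₀: μ₀ = (μ_n·τ_n − τ_data·x̄)/τ₀ = (0.9726·2.466216 − 2.432432·0.9) / 0.033784 = 0.209453/0.033784 ≈ 6.2.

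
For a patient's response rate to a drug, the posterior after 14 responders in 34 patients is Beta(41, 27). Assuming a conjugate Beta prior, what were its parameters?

Beta is conjugate to the binomial likelihood: posterior = Beta(α+s, β+f).
So α = 41 − 14 = 27 and β = 27 − 20 = 7.

Beta(27, 7)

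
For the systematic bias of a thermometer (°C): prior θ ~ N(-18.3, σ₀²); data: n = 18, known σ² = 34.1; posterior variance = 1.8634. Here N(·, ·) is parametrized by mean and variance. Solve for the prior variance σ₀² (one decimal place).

σ₀² = 113.7

Posterior precision equals prior precision plus data precision: 1/σ_n² = 1/σ₀² + n/σ².
So 1/σ₀² = 1/1.8634 − 18/34.1 = 0.536653 − 0.527859 = 0.008794.
Hence σ₀² = 1/0.008794 ≈ 113.7.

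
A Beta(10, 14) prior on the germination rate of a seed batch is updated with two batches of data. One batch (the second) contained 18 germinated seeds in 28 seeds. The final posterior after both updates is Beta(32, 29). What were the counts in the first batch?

4 germinated seeds and 5 non-germinating seeds

Sequential conjugate updates are equivalent to a single update on the pooled data, so total successes = posterior α − prior α and total failures = posterior β − prior β.
Total across both batches: 32−10=22 germinated seeds, 29−14=15 non-germinating seeds.
Subtract the second batch: 22−18=4 germinated seeds and 15−10=5 non-germinating seeds.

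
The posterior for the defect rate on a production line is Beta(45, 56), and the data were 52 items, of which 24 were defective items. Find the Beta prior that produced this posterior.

Beta(21, 28)

Under Beta–binomial conjugacy the posterior parameters are (a+s, b+f).
So a = 45 − 24 = 21 and b = 56 − 28 = 28.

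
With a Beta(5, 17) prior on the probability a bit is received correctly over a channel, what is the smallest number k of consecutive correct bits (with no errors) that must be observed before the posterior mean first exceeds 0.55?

After k correct bits and 0 errors the posterior is Beta(5+k, 17), with mean (5+k)/(5+17+k).
Set (5+k)/(22+k) > 0.55 and solve: k > (0.55·22 − 5)/(1 − 0.55) = 15.778.
The smallest integer exceeding 15.778 is 16.

k = 16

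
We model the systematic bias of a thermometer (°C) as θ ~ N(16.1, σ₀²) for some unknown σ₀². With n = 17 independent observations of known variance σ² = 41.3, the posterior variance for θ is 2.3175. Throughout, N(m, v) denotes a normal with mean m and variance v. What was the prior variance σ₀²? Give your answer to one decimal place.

σ₀² = 50.3

For the Normal–Normal model with known σ², precisions add: τ_n = τ₀ + n/σ².
So 1/σ₀² = 1/2.3175 − 17/41.3 = 0.431499 − 0.411622 = 0.019877.
Hence σ₀² = 1/0.019877 ≈ 50.3.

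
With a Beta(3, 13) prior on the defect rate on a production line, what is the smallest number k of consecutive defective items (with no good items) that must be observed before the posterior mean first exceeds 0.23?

k = 1

After k defective items and 0 good items the posterior is Beta(3+k, 13), with mean (3+k)/(3+13+k).
Set (3+k)/(16+k) > 0.23 and solve: k > (0.23·16 − 3)/(1 − 0.23) = 0.883.
The smallest integer exceeding 0.883 is 1, and checking k=1: (4)/(17) = 0.2353 > 0.23.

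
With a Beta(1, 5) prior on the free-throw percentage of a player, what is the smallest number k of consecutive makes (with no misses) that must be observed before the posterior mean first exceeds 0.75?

After k makes and 0 misses the posterior is Beta(1+k, 5), with mean (1+k)/(1+5+k).
Set (1+k)/(6+k) > 0.75 and solve: k > (0.75·6 − 1)/(1 − 0.75) = 14.000.
The smallest integer exceeding 14.000 is 15, and checking k=15: (16)/(21) = 0.7619 > 0.75.

k = 15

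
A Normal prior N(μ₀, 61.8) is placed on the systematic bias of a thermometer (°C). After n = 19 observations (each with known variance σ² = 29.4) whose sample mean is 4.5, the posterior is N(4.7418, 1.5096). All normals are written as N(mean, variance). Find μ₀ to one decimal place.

The posterior mean is a precision-weighted average: μ_n = (τ₀μ₀ + τ_data·x̄)/(τ₀+τ_data), with τ₀=1/σ₀² and τ_data=n/σ².
Here τ₀ = 1/61.8 = 0.016181 and τ_data = 19/29.4 = 0.646259, so τ_n = 0.662440.
Rearranging for μ₀: μ₀ = (μ_n·τ_n − τ_data·x̄)/τ₀ = (4.7418·0.662440 − 0.646259·4.5) / 0.016181 = 0.232992/0.016181 ≈ 14.4.

μ₀ = 14.4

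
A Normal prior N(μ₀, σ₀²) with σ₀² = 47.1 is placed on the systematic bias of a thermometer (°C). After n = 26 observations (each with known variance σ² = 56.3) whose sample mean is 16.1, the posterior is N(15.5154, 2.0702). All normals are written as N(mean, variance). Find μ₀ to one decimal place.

The posterior mean is a precision-weighted average: μ_n = (τ₀μ₀ + τ_data·x̄)/(τ₀+τ_data), with τ₀=1/σ₀² and τ_data=n/σ².
Here τ₀ = 1/47.1 = 0.021231 and τ_data = 26/56.3 = 0.461812, so τ_n = 0.483043.
Rearranging for μ₀: μ₀ = (μ_n·τ_n − τ_data·x̄)/τ₀ = (15.5154·0.483043 − 0.461812·16.1) / 0.021231 = 0.059432/0.021231 ≈ 2.8.

μ₀ = 2.8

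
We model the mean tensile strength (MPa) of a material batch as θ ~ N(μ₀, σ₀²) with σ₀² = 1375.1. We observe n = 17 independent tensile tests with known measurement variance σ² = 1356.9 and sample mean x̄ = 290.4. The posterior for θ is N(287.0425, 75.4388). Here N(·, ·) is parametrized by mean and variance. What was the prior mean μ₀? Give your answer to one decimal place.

μ₀ = 229.2

With known observation variance, the Normal–Normal posterior has precision τ_n = τ₀ + n/σ² and mean μ_n = (τ₀μ₀ + (n/σ²)x̄)/τ_n.
Here τ₀ = 1/1375.1 = 0.000727 and τ_data = 17/1356.9 = 0.012529, so τ_n = 0.013256.
Rearranging for μ₀: μ₀ = (μ_n·τ_n − τ_data·x̄)/τ₀ = (287.0425·0.013256 − 0.012529·290.4) / 0.000727 = 0.166614/0.000727 ≈ 229.2.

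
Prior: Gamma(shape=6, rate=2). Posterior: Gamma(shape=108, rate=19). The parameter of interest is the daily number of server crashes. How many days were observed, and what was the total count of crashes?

A Gamma(α, β) prior (rate parametrization) on a Poisson rate with n observations summing to S gives posterior Gamma(α+S, β+n).
Matching: Σxᵢ = 108 − 6 = 102 and n = 19 − 2 = 17.

n = 17 days with total 102 crashes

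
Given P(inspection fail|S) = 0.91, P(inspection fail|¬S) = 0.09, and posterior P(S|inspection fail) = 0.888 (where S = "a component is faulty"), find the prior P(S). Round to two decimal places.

Bayes' rule in odds form gives O(S|E) = O(S)·[P(E|S)/P(E|¬S)], hence O(S) = O(S|E)/LR.
Posterior odds = 0.888/(1−0.888) = 7.9286. LR = 0.91/0.09 = 10.1111.
Prior odds = 7.9286/10.1111 = 0.7841, so P(S) = 0.7841/(1+0.7841) ≈ 0.44.

P(S) = 0.44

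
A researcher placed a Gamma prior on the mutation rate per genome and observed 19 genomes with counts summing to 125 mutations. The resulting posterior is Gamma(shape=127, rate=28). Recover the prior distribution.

Gamma(shape=2, rate=9)

A Gamma(α, β) prior (rate parametrization) on a Poisson rate with n observations summing to S gives posterior Gamma(α+S, β+n).
So α = 127 − 125 = 2 and β = 28 − 19 = 9.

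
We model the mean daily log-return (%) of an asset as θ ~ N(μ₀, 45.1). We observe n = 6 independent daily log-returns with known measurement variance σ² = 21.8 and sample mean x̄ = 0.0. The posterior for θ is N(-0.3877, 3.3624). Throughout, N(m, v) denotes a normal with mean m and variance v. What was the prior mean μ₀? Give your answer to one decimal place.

The posterior mean is a precision-weighted average: μ_n = (τ₀μ₀ + τ_data·x̄)/(τ₀+τ_data), with τ₀=1/σ₀² and τ_data=n/σ².
Here τ₀ = 1/45.1 = 0.022173 and τ_data = 6/21.8 = 0.275229, so τ_n = 0.297402.
Rearranging for μ₀: μ₀ = (μ_n·τ_n − τ_data·x̄)/τ₀ = (-0.3877·0.297402 − 0.275229·0.0) / 0.022173 = -0.115303/0.022173 ≈ -5.2.

μ₀ = -5.2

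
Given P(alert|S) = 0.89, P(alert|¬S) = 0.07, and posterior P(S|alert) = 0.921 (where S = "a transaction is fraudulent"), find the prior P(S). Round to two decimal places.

In odds form, posterior odds = prior odds × likelihood ratio, so prior odds = posterior odds ÷ LR.
Posterior odds = 0.921/(1−0.921) = 11.6582. LR = 0.89/0.07 = 12.7143.
Prior odds = 11.6582/12.7143 = 0.9169, so P(S) = 0.9169/(1+0.9169) ≈ 0.48.

P(S) = 0.48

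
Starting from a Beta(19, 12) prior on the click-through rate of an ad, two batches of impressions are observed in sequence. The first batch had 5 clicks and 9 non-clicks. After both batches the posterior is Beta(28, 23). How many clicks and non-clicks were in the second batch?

4 clicks and 2 non-clicks

Because Beta–binomial updating is additive in the counts, the combined data contributed (α_post−α_prior, β_post−β_prior) successes and failures.
Total across both batches: 28−19=9 clicks, 23−12=11 non-clicks.
Subtract the first batch: 9−5=4 clicks and 11−9=2 non-clicks.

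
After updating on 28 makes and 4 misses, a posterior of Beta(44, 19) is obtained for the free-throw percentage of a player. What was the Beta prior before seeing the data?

Beta(16, 15)

Beta is conjugate to the binomial likelihood: posterior = Beta(α+s, β+f).
Subtract the data counts: 44−28=16, 19−4=15.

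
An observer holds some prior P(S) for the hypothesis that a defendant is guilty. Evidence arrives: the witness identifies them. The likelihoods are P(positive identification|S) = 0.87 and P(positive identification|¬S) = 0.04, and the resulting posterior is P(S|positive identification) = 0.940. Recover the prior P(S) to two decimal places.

P(S) = 0.42

In odds form, posterior odds = prior odds × likelihood ratio, so prior odds = posterior odds ÷ LR.
Posterior odds = 0.940/(1−0.940) = 15.6667. LR = 0.87/0.04 = 21.7500.
Prior odds = 15.6667/21.7500 = 0.7203, so P(S) = 0.7203/(1+0.7203) ≈ 0.42.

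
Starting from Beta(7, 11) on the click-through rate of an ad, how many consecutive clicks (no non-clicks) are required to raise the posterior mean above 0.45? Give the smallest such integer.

k = 3

After k clicks and 0 non-clicks the posterior is Beta(7+k, 11), with mean (7+k)/(7+11+k).
Set (7+k)/(18+k) > 0.45 and solve: k > (0.45·18 − 7)/(1 − 0.45) = 2.000.
The smallest integer exceeding 2.000 is 3.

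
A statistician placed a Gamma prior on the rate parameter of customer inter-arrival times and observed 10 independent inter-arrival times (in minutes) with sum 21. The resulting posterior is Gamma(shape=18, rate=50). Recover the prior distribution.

Gamma(shape=8, rate=29)

Gamma–exponential conjugacy: posterior shape = α + n, posterior rate = β + Σtᵢ.
So α = 18 − 10 = 8 and β = 50 − 21 = 29.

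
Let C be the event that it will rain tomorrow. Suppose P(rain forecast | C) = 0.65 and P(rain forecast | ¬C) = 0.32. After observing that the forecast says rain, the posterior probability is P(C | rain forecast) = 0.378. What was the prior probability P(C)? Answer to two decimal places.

Bayes' rule in odds form gives O(C|E) = O(C)·[P(E|C)/P(E|¬C)], hence O(C) = O(C|E)/LR.
Posterior odds = 0.378/(1−0.378) = 0.6077. LR = 0.65/0.32 = 2.0312.
Prior odds = 0.6077/2.0312 = 0.2992, so P(C) = 0.2992/(1+0.2992) ≈ 0.23.

P(C) = 0.23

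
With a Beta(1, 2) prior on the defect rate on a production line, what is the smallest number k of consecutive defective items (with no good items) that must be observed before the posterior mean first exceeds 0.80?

After k defective items and 0 good items the posterior is Beta(1+k, 2), with mean (1+k)/(1+2+k).
Set (1+k)/(3+k) > 0.80 and solve: k > (0.80·3 − 1)/(1 − 0.80) = 7.000.
The smallest integer exceeding 7.000 is 8.

k = 8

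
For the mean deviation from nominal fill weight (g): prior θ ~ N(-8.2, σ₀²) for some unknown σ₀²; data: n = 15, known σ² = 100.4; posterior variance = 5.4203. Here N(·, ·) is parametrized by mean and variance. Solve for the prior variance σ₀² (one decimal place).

σ₀² = 28.5

Posterior precision equals prior precision plus data precision: 1/σ_n² = 1/σ₀² + n/σ².
So 1/σ₀² = 1/5.4203 − 15/100.4 = 0.184492 − 0.149402 = 0.035090.
Hence σ₀² = 1/0.035090 ≈ 28.5.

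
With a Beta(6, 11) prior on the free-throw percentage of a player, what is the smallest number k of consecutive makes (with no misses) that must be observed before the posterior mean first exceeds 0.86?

k = 62

After k makes and 0 misses the posterior is Beta(6+k, 11), with mean (6+k)/(6+11+k).
Set (6+k)/(17+k) > 0.86 and solve: k > (0.86·17 − 6)/(1 − 0.86) = 61.571.
The smallest integer exceeding 61.571 is 62, and checking k=62: (68)/(79) = 0.8608 > 0.86.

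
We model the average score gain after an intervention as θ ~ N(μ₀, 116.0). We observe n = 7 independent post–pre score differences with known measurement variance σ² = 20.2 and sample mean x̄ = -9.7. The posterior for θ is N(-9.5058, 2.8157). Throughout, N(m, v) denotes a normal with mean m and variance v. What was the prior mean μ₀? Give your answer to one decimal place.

μ₀ = -1.7

With known observation variance, the Normal–Normal posterior has precision τ_n = τ₀ + n/σ² and mean μ_n = (τ₀μ₀ + (n/σ²)x̄)/τ_n.
Here τ₀ = 1/116.0 = 0.008621 and τ_data = 7/20.2 = 0.346535, so τ_n = 0.355156.
Rearranging for μ₀: μ₀ = (μ_n·τ_n − τ_data·x̄)/τ₀ = (-9.5058·0.355156 − 0.346535·-9.7) / 0.008621 = -0.014652/0.008621 ≈ -1.7.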